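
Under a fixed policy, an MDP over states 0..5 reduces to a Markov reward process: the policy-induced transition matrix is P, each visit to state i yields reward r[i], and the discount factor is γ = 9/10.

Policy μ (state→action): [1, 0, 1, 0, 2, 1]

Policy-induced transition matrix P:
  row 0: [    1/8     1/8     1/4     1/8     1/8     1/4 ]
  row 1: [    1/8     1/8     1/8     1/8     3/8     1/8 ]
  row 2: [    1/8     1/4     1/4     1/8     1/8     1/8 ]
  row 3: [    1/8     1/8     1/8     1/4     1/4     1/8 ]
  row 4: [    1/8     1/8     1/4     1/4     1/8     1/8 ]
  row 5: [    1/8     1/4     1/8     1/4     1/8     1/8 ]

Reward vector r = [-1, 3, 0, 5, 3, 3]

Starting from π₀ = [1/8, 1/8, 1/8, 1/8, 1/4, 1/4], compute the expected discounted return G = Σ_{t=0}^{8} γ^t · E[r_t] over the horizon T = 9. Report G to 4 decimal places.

G = 14.2786

t=0: π = [0.1250, 0.1250, 0.1250, 0.1250, 0.2500, 0.2500], E[r] = 2.3750, γ^t·E[r] = 2.375000, running G = 2.375000
t=1: π = [0.1250, 0.1719, 0.1875, 0.2031, 0.1719, 0.1406], E[r] = 2.3438, γ^t·E[r] = 2.109375, running G = 4.484375
t=2: π = [0.1250, 0.1660, 0.1855, 0.1895, 0.1934, 0.1406], E[r] = 2.3223, γ^t·E[r] = 1.881035, running G = 6.365410
t=3: π = [0.1250, 0.1658, 0.1880, 0.1904, 0.1902, 0.1406], E[r] = 2.3169, γ^t·E[r] = 1.689016, running G = 8.054426
t=4: π = [0.1250, 0.1661, 0.1879, 0.1902, 0.1902, 0.1406], E[r] = 2.3166, γ^t·E[r] = 1.519934, running G = 9.574361
t=5: π = [0.1250, 0.1661, 0.1879, 0.1901, 0.1903, 0.1406], E[r] = 2.3166, γ^t·E[r] = 1.367916, running G = 10.942277
t=6: π = [0.1250, 0.1661, 0.1879, 0.1901, 0.1903, 0.1406], E[r] = 2.3166, γ^t·E[r] = 1.231119, running G = 12.173396
t=7: π = [0.1250, 0.1661, 0.1879, 0.1901, 0.1903, 0.1406], E[r] = 2.3166, γ^t·E[r] = 1.108007, running G = 13.281402
t=8: π = [0.1250, 0.1661, 0.1879, 0.1901, 0.1903, 0.1406], E[r] = 2.3166, γ^t·E[r] = 0.997206, running G = 14.278608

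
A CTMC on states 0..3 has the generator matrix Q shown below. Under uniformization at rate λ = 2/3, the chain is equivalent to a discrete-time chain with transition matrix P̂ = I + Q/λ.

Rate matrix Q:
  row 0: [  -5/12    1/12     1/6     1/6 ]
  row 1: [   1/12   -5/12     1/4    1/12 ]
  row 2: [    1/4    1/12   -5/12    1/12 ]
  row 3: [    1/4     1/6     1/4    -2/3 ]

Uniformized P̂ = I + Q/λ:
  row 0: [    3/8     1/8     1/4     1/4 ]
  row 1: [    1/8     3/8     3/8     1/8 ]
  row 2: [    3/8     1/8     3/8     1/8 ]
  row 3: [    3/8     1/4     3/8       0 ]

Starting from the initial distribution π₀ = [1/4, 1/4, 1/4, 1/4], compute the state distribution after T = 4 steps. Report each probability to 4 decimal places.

t=0: π = [0.2500, 0.2500, 0.2500, 0.2500]
t=1: π = [0.3125, 0.2188, 0.3438, 0.1250]
t=2: π = [0.3203, 0.1953, 0.3359, 0.1484]
t=3: π = [0.3262, 0.1924, 0.3350, 0.1465]
t=4: π = [0.3269, 0.1914, 0.3342, 0.1475]

π = [0.3269, 0.1914, 0.3342, 0.1475]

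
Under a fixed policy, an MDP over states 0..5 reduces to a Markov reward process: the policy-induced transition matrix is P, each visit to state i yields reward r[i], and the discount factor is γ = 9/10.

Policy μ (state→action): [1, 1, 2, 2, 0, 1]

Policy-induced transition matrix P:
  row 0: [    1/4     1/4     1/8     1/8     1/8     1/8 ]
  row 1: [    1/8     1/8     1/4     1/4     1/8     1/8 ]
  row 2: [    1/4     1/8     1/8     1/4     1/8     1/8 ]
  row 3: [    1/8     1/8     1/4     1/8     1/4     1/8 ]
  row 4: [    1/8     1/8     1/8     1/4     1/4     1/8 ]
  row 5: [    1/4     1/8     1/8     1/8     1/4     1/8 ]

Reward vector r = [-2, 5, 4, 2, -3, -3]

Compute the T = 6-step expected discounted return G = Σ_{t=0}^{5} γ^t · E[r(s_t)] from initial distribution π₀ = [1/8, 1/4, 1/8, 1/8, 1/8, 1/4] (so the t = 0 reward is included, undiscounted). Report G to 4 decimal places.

t=0: π = [0.1250, 0.2500, 0.1250, 0.1250, 0.1250, 0.2500], E[r] = 0.6250, γ^t·E[r] = 0.625000, running G = 0.625000
t=1: π = [0.1875, 0.1406, 0.1719, 0.1875, 0.1875, 0.1250], E[r] = 0.4531, γ^t·E[r] = 0.407813, running G = 1.032813
t=2: π = [0.1855, 0.1484, 0.1660, 0.1875, 0.1875, 0.1250], E[r] = 0.4727, γ^t·E[r] = 0.382852, running G = 1.415664
t=3: π = [0.1846, 0.1482, 0.1670, 0.1877, 0.1875, 0.1250], E[r] = 0.4778, γ^t·E[r] = 0.348304, running G = 1.763968
t=4: π = [0.1846, 0.1481, 0.1670, 0.1878, 0.1875, 0.1250], E[r] = 0.4773, γ^t·E[r] = 0.313133, running G = 2.077101
t=5: π = [0.1846, 0.1481, 0.1670, 0.1878, 0.1875, 0.1250], E[r] = 0.4772, γ^t·E[r] = 0.281770, running G = 2.358871

G = 2.3589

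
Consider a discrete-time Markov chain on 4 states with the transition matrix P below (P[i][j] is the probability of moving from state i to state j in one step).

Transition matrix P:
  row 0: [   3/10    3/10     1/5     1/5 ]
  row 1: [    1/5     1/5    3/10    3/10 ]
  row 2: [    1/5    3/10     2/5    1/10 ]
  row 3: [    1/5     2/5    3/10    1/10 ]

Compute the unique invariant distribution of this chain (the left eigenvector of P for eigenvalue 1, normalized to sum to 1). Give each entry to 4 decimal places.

π = [0.2222, 0.2891, 0.3086, 0.1800]

Balance equations π_j = Σ_i π_i·P[i][j]:
  π_0 = 3/10·π_0 + 1/5·π_1 + 1/5·π_2 + 1/5·π_3
  π_1 = 3/10·π_0 + 1/5·π_1 + 3/10·π_2 + 2/5·π_3
  π_2 = 1/5·π_0 + 3/10·π_1 + 2/5·π_2 + 3/10·π_3
  normalize: π_0 + π_1 + π_2 + π_3 = 1
Solving the linear system gives exactly π = [2/9, 281/972, 25/81, 175/972].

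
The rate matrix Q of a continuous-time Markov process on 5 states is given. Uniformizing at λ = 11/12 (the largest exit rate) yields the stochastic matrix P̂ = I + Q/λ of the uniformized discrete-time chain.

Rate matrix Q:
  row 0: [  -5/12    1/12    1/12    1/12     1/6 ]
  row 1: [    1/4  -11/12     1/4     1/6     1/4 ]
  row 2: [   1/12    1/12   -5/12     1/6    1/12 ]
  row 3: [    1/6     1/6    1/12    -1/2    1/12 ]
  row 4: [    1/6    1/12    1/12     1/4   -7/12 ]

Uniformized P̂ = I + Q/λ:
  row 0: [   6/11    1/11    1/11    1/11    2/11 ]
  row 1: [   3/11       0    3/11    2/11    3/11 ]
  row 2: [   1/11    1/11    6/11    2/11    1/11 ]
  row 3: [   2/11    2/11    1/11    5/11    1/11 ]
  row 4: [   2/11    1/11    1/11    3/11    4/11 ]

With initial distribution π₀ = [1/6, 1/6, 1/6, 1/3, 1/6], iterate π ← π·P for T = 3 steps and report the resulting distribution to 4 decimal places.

t=0: π = [0.1667, 0.1667, 0.1667, 0.3333, 0.1667]
t=1: π = [0.2424, 0.1061, 0.1970, 0.2727, 0.1818]
t=2: π = [0.2617, 0.1061, 0.1997, 0.2507, 0.1818]
t=3: π = [0.2685, 0.1041, 0.2010, 0.2429, 0.1836]

π = [0.2685, 0.1041, 0.2010, 0.2429, 0.1836]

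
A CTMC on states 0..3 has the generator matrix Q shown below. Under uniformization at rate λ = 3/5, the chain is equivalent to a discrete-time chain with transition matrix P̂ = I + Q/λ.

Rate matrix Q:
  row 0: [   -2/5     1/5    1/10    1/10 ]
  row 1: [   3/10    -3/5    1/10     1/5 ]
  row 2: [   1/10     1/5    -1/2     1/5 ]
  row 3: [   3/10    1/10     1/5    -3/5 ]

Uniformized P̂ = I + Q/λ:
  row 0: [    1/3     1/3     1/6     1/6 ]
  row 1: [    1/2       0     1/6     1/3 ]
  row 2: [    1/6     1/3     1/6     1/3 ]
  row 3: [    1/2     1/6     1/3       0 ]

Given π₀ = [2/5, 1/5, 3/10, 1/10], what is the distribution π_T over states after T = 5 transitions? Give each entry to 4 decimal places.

π = [0.3712, 0.2249, 0.2007, 0.2032]

t=0: π = [0.4000, 0.2000, 0.3000, 0.1000]
t=1: π = [0.3333, 0.2500, 0.1833, 0.2333]
t=2: π = [0.3833, 0.2111, 0.2056, 0.2000]
t=3: π = [0.3676, 0.2296, 0.2000, 0.2028]
t=4: π = [0.3721, 0.2230, 0.2005, 0.2045]
t=5: π = [0.3712, 0.2249, 0.2007, 0.2032]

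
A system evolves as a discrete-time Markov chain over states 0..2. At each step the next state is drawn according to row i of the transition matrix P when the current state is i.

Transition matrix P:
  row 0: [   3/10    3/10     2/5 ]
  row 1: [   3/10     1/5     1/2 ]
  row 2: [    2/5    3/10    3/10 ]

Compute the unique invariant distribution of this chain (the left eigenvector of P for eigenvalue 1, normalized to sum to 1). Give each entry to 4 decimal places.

π = [0.3388, 0.2727, 0.3884]

Balance equations π_j = Σ_i π_i·P[i][j]:
  π_0 = 3/10·π_0 + 3/10·π_1 + 2/5·π_2
  π_1 = 3/10·π_0 + 1/5·π_1 + 3/10·π_2
  normalize: π_0 + π_1 + π_2 = 1
Solving the linear system gives exactly π = [41/121, 3/11, 47/121].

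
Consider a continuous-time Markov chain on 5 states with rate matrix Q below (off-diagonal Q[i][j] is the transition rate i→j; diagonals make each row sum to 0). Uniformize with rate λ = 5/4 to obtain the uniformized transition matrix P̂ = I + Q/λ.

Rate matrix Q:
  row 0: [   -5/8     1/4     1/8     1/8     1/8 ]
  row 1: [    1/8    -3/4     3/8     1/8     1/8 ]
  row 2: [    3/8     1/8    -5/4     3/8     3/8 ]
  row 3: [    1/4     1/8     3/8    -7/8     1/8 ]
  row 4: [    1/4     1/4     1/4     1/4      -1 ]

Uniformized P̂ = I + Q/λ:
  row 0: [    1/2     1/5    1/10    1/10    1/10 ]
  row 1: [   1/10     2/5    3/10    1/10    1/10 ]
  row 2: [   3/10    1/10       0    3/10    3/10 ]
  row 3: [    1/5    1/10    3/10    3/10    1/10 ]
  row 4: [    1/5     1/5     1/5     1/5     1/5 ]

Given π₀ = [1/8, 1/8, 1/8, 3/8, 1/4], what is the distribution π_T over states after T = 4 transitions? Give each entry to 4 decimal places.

t=0: π = [0.1250, 0.1250, 0.1250, 0.3750, 0.2500]
t=1: π = [0.2375, 0.1750, 0.2125, 0.2250, 0.1500]
t=2: π = [0.2750, 0.1913, 0.1738, 0.2025, 0.1575]
t=3: π = [0.2808, 0.2006, 0.1771, 0.1910, 0.1505]
t=4: π = [0.2819, 0.2033, 0.1757, 0.1887, 0.1505]

π = [0.2819, 0.2033, 0.1757, 0.1887, 0.1505]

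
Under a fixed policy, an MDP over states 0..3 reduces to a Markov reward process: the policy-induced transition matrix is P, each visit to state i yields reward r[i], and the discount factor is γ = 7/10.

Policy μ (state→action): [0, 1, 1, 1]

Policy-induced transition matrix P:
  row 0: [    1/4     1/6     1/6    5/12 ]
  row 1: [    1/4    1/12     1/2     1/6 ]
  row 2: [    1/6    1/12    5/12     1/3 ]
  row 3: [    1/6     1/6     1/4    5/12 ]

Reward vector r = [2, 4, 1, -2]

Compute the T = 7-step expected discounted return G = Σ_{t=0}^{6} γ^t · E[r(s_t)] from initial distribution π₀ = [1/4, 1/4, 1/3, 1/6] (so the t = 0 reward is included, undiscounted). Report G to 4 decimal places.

t=0: π = [0.2500, 0.2500, 0.3333, 0.1667], E[r] = 1.5000, γ^t·E[r] = 1.500000, running G = 1.500000
t=1: π = [0.2083, 0.1181, 0.3472, 0.3264], E[r] = 0.5833, γ^t·E[r] = 0.408333, running G = 1.908333
t=2: π = [0.1939, 0.1279, 0.3200, 0.3582], E[r] = 0.5029, γ^t·E[r] = 0.246418, running G = 2.154751
t=3: π = [0.1935, 0.1293, 0.3192, 0.3580], E[r] = 0.5074, γ^t·E[r] = 0.174047, running G = 2.328799
t=4: π = [0.1936, 0.1293, 0.3194, 0.3577], E[r] = 0.5082, γ^t·E[r] = 0.122028, running G = 2.450827
t=5: π = [0.1936, 0.1293, 0.3194, 0.3577], E[r] = 0.5082, γ^t·E[r] = 0.085416, running G = 2.536243
t=6: π = [0.1936, 0.1293, 0.3194, 0.3577], E[r] = 0.5082, γ^t·E[r] = 0.059790, running G = 2.596033

G = 2.5960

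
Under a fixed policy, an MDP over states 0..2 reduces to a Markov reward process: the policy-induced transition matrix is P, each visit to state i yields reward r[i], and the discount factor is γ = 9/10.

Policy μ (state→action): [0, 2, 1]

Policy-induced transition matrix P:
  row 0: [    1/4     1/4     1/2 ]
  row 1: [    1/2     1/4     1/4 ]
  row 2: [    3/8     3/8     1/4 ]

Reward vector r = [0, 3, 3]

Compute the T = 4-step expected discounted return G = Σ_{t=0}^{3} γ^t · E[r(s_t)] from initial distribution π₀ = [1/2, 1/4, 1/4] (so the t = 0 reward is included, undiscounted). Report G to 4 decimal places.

t=0: π = [0.5000, 0.2500, 0.2500], E[r] = 1.5000, γ^t·E[r] = 1.500000, running G = 1.500000
t=1: π = [0.3438, 0.2813, 0.3750], E[r] = 1.9688, γ^t·E[r] = 1.771875, running G = 3.271875
t=2: π = [0.3672, 0.2969, 0.3359], E[r] = 1.8984, γ^t·E[r] = 1.537734, running G = 4.809609
t=3: π = [0.3662, 0.2920, 0.3418], E[r] = 1.9014, γ^t·E[r] = 1.386097, running G = 6.195706

G = 6.1957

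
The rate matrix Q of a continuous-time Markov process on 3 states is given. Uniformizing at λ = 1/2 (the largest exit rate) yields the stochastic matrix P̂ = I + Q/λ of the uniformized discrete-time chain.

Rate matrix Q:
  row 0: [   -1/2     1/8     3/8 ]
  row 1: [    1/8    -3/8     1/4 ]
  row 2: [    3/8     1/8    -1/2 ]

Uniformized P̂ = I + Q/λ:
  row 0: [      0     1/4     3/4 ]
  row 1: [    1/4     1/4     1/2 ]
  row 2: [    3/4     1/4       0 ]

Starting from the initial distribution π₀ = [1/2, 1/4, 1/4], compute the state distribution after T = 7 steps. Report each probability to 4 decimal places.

t=0: π = [0.5000, 0.2500, 0.2500]
t=1: π = [0.2500, 0.2500, 0.5000]
t=2: π = [0.4375, 0.2500, 0.3125]
t=3: π = [0.2969, 0.2500, 0.4531]
t=4: π = [0.4023, 0.2500, 0.3477]
t=5: π = [0.3232, 0.2500, 0.4268]
t=6: π = [0.3826, 0.2500, 0.3674]
t=7: π = [0.3381, 0.2500, 0.4119]

π = [0.3381, 0.2500, 0.4119]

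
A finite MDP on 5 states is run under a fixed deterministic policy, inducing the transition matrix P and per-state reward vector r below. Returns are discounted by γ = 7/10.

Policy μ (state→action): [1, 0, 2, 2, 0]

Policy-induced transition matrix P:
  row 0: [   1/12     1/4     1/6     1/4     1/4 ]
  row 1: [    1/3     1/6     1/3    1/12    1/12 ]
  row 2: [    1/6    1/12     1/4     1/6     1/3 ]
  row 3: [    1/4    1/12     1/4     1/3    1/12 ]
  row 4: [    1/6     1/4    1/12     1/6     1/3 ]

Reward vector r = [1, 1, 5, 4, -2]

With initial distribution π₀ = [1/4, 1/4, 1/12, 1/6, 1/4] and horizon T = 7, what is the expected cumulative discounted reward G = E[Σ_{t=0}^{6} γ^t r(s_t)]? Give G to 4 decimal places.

G = 4.7589

t=0: π = [0.2500, 0.2500, 0.0833, 0.1667, 0.2500], E[r] = 1.0833, γ^t·E[r] = 1.083333, running G = 1.083333
t=1: π = [0.2014, 0.1875, 0.2083, 0.1944, 0.2083], E[r] = 1.7917, γ^t·E[r] = 1.254167, running G = 2.337500
t=2: π = [0.1973, 0.1672, 0.2141, 0.2002, 0.2211], E[r] = 1.7940, γ^t·E[r] = 0.879051, running G = 3.216551
t=3: π = [0.1948, 0.1670, 0.2106, 0.2025, 0.2250], E[r] = 1.7752, γ^t·E[r] = 0.608885, running G = 3.825435
t=4: π = [0.1951, 0.1672, 0.2102, 0.2027, 0.2247], E[r] = 1.7748, γ^t·E[r] = 0.426130, running G = 4.251566
t=5: π = [0.1952, 0.1672, 0.2102, 0.2028, 0.2246], E[r] = 1.7755, γ^t·E[r] = 0.298406, running G = 4.549972
t=6: π = [0.1952, 0.1672, 0.2102, 0.2028, 0.2246], E[r] = 1.7757, γ^t·E[r] = 0.208904, running G = 4.758876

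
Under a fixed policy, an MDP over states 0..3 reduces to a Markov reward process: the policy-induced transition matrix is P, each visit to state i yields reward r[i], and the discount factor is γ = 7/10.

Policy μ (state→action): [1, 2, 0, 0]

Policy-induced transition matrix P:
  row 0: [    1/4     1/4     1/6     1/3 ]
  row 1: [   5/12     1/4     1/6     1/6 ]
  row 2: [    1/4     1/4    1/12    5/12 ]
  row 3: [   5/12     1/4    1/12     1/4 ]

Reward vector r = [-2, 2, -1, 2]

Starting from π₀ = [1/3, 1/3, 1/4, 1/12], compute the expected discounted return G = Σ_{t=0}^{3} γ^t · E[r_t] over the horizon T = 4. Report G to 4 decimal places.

G = 0.3370

t=0: π = [0.3333, 0.3333, 0.2500, 0.0833], E[r] = -0.0833, γ^t·E[r] = -0.083333, running G = -0.083333
t=1: π = [0.3194, 0.2500, 0.1389, 0.2917], E[r] = 0.3056, γ^t·E[r] = 0.213889, running G = 0.130556
t=2: π = [0.3403, 0.2500, 0.1308, 0.2789], E[r] = 0.2465, γ^t·E[r] = 0.120799, running G = 0.251354
t=3: π = [0.3382, 0.2500, 0.1325, 0.2793], E[r] = 0.2498, γ^t·E[r] = 0.085684, running G = 0.337038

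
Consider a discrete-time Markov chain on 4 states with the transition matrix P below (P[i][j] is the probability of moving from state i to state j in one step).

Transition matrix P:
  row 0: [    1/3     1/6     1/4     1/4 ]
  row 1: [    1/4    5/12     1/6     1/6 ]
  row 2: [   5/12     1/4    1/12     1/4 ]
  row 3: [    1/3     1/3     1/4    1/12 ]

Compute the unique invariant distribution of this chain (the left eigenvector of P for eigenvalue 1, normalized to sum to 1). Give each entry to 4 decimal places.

π = [0.3256, 0.2868, 0.1938, 0.1938]

Balance equations π_j = Σ_i π_i·P[i][j]:
  π_0 = 1/3·π_0 + 1/4·π_1 + 5/12·π_2 + 1/3·π_3
  π_1 = 1/6·π_0 + 5/12·π_1 + 1/4·π_2 + 1/3·π_3
  π_2 = 1/4·π_0 + 1/6·π_1 + 1/12·π_2 + 1/4·π_3
  normalize: π_0 + π_1 + π_2 + π_3 = 1
Solving the linear system gives exactly π = [14/43, 37/129, 25/129, 25/129].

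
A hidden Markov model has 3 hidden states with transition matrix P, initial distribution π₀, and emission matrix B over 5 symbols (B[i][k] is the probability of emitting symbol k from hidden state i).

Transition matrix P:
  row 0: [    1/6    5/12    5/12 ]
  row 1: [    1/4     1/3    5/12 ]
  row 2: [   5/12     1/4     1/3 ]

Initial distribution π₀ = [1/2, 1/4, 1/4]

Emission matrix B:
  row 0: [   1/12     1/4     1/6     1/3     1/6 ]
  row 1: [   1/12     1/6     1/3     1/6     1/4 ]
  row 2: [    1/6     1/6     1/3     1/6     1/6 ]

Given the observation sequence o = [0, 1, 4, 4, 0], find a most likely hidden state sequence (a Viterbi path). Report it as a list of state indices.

path = [2, 0, 1, 1, 2]

t=0: δ = [4.167e-02, 2.083e-02, 4.167e-02]  (obs o_0=0)
t=1: δ = [4.340e-03, 2.894e-03, 2.894e-03]  ψ = [2, 0, 0]  (obs o_1=1)
t=2: δ = [2.009e-04, 4.521e-04, 3.014e-04]  ψ = [2, 0, 0]  (obs o_2=4)
t=3: δ = [2.093e-05, 3.768e-05, 3.140e-05]  ψ = [2, 1, 1]  (obs o_3=4)
t=4: δ = [1.090e-06, 1.047e-06, 2.616e-06]  ψ = [2, 1, 1]  (obs o_4=0)
backtrack: best end state = 2; path = [2, 0, 1, 1, 2]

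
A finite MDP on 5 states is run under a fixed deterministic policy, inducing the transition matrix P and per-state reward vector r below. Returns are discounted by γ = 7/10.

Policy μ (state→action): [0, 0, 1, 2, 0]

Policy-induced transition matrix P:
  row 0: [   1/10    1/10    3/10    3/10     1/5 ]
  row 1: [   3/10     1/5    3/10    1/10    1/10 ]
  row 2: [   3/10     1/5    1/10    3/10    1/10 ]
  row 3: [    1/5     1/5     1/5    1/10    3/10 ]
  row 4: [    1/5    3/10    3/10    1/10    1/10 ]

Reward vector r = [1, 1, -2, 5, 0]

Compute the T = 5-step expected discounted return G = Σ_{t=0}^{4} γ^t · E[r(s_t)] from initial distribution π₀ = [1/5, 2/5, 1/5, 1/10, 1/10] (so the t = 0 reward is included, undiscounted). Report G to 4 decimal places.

t=0: π = [0.2000, 0.4000, 0.2000, 0.1000, 0.1000], E[r] = 0.7000, γ^t·E[r] = 0.700000, running G = 0.700000
t=1: π = [0.2400, 0.1900, 0.2500, 0.1800, 0.1400], E[r] = 0.8300, γ^t·E[r] = 0.581000, running G = 1.281000
t=2: π = [0.2200, 0.1900, 0.2320, 0.1980, 0.1600], E[r] = 0.9360, γ^t·E[r] = 0.458640, running G = 1.739640
t=3: π = [0.2202, 0.1940, 0.2338, 0.1904, 0.1616], E[r] = 0.8986, γ^t·E[r] = 0.308220, running G = 2.047860
t=4: π = [0.2208, 0.1941, 0.2342, 0.1908, 0.1601], E[r] = 0.9005, γ^t·E[r] = 0.216210, running G = 2.264070

G = 2.2641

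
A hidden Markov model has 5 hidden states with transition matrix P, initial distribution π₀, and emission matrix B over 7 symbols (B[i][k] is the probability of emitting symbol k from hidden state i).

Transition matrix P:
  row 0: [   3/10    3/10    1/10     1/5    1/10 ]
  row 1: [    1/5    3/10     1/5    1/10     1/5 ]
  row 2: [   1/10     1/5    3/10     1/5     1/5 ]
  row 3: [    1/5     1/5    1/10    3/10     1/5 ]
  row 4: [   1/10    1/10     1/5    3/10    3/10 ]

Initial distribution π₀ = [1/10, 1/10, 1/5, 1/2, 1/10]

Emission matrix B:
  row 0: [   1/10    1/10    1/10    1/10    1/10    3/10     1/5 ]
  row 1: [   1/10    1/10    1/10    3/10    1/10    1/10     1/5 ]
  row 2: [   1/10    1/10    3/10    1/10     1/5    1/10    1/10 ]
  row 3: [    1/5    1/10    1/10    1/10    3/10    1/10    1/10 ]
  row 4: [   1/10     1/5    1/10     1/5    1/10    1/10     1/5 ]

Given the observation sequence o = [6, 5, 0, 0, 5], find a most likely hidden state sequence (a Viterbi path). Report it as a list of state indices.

t=0: δ = [2.000e-02, 2.000e-02, 2.000e-02, 5.000e-02, 2.000e-02]  (obs o_0=6)
t=1: δ = [3.000e-03, 1.000e-03, 6.000e-04, 1.500e-03, 1.000e-03]  ψ = [3, 3, 2, 3, 3]  (obs o_1=5)
t=2: δ = [9.000e-05, 9.000e-05, 3.000e-05, 1.200e-04, 3.000e-05]  ψ = [0, 0, 0, 0, 0]  (obs o_2=0)
t=3: δ = [2.700e-06, 2.700e-06, 1.800e-06, 7.200e-06, 2.400e-06]  ψ = [0, 0, 1, 3, 3]  (obs o_3=0)
t=4: δ = [4.320e-07, 1.440e-07, 7.200e-08, 2.160e-07, 1.440e-07]  ψ = [3, 3, 3, 3, 3]  (obs o_4=5)
backtrack: best end state = 0; path = [3, 0, 3, 3, 0]

path = [3, 0, 3, 3, 0]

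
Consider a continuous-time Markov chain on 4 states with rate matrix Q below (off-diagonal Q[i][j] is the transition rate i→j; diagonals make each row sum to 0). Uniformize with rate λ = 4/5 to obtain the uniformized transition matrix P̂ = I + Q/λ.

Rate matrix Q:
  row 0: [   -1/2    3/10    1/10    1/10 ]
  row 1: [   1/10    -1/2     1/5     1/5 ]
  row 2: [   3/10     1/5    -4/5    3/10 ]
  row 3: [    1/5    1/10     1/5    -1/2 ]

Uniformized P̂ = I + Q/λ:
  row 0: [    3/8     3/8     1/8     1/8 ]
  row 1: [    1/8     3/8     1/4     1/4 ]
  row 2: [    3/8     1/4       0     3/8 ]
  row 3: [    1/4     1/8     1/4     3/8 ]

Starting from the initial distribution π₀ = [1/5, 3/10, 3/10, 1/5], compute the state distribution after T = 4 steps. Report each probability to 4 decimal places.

t=0: π = [0.2000, 0.3000, 0.3000, 0.2000]
t=1: π = [0.2750, 0.2875, 0.1500, 0.2875]
t=2: π = [0.2672, 0.2844, 0.1781, 0.2703]
t=3: π = [0.2701, 0.2852, 0.1721, 0.2727]
t=4: π = [0.2696, 0.2853, 0.1732, 0.2718]

π = [0.2696, 0.2853, 0.1732, 0.2718]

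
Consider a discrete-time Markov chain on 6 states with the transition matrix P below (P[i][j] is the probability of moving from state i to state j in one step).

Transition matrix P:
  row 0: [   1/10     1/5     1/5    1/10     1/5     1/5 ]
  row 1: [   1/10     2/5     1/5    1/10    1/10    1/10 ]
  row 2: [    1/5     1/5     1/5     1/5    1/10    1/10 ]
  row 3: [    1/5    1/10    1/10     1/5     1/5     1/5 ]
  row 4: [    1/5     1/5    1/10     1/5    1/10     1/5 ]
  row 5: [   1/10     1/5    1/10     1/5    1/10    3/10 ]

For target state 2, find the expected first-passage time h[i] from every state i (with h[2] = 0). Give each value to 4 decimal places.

h = [6.6149, 6.4381, 0.0000, 7.3695, 7.2848, 7.3593]

First-step conditioning: h[2] = 0; for i ≠ 2, h[i] = 1 + Σ_k P[i][k]·h[k].
  h[0] = 1 + 1/10·h[0] + 1/5·h[1] + 1/10·h[3] + 1/5·h[4] + 1/5·h[5]
  h[1] = 1 + 1/10·h[0] + 2/5·h[1] + 1/10·h[3] + 1/10·h[4] + 1/10·h[5]
  h[3] = 1 + 1/5·h[0] + 1/10·h[1] + 1/5·h[3] + 1/5·h[4] + 1/5·h[5]
  h[4] = 1 + 1/5·h[0] + 1/5·h[1] + 1/5·h[3] + 1/10·h[4] + 1/5·h[5]
  h[5] = 1 + 1/10·h[0] + 1/5·h[1] + 1/5·h[3] + 1/10·h[4] + 3/10·h[5]
Solving the 5×5 linear system over states ≠ 2 gives exactly h = [71090/10747, 6290/977, 0, 7200/977, 78290/10747, 7190/977] (h[2] = 0 is the target).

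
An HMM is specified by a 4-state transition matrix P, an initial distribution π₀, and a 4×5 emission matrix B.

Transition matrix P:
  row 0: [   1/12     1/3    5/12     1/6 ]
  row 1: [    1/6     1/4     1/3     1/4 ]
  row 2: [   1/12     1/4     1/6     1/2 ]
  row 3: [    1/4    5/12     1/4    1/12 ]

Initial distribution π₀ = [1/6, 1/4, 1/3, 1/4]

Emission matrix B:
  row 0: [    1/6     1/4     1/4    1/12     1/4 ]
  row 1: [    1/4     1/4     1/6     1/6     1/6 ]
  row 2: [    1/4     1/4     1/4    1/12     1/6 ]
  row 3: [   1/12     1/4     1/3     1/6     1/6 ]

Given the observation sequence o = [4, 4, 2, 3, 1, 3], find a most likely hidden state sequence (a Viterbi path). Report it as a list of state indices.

path = [0, 2, 3, 1, 2, 3]

t=0: δ = [4.167e-02, 4.167e-02, 5.556e-02, 4.167e-02]  (obs o_0=4)
t=1: δ = [2.604e-03, 2.894e-03, 2.894e-03, 4.630e-03]  ψ = [3, 3, 0, 2]  (obs o_1=4)
t=2: δ = [2.894e-04, 3.215e-04, 2.894e-04, 4.823e-04]  ψ = [3, 3, 3, 2]  (obs o_2=2)
t=3: δ = [1.005e-05, 3.349e-05, 1.005e-05, 2.411e-05]  ψ = [3, 3, 0, 2]  (obs o_3=3)
t=4: δ = [1.507e-06, 2.512e-06, 2.791e-06, 2.093e-06]  ψ = [3, 3, 1, 1]  (obs o_4=1)
t=5: δ = [4.361e-08, 1.454e-07, 6.977e-08, 2.326e-07]  ψ = [3, 3, 1, 2]  (obs o_5=3)
backtrack: best end state = 3; path = [0, 2, 3, 1, 2, 3]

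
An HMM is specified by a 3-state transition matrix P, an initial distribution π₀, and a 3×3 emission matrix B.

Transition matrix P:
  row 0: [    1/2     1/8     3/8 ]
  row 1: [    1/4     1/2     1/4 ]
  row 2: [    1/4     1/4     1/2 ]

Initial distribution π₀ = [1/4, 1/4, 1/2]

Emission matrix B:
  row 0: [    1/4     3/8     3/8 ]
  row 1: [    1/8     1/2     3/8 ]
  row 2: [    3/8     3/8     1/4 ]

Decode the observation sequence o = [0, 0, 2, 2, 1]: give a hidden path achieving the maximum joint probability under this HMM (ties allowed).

t=0: δ = [6.250e-02, 3.125e-02, 1.875e-01]  (obs o_0=0)
t=1: δ = [1.172e-02, 5.859e-03, 3.516e-02]  ψ = [2, 2, 2]  (obs o_1=0)
t=2: δ = [3.296e-03, 3.296e-03, 4.395e-03]  ψ = [2, 2, 2]  (obs o_2=2)
t=3: δ = [6.180e-04, 6.180e-04, 5.493e-04]  ψ = [0, 1, 2]  (obs o_3=2)
t=4: δ = [1.159e-04, 1.545e-04, 1.030e-04]  ψ = [0, 1, 2]  (obs o_4=1)
backtrack: best end state = 1; path = [2, 2, 1, 1, 1]

path = [2, 2, 1, 1, 1]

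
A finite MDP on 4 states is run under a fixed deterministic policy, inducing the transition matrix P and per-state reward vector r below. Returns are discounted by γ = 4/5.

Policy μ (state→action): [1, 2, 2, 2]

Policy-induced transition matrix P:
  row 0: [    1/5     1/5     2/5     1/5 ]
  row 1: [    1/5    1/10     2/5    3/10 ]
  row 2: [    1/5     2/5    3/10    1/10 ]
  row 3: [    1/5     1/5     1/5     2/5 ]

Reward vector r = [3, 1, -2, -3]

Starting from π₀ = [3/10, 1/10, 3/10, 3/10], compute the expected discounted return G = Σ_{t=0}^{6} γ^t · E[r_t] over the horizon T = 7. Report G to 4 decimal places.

G = -2.0172

t=0: π = [0.3000, 0.1000, 0.3000, 0.3000], E[r] = -0.5000, γ^t·E[r] = -0.500000, running G = -0.500000
t=1: π = [0.2000, 0.2500, 0.3100, 0.2400], E[r] = -0.4900, γ^t·E[r] = -0.392000, running G = -0.892000
t=2: π = [0.2000, 0.2370, 0.3210, 0.2420], E[r] = -0.5310, γ^t·E[r] = -0.339840, running G = -1.231840
t=3: π = [0.2000, 0.2405, 0.3195, 0.2400], E[r] = -0.5185, γ^t·E[r] = -0.265472, running G = -1.497312
t=4: π = [0.2000, 0.2399, 0.3201, 0.2401], E[r] = -0.5206, γ^t·E[r] = -0.213217, running G = -1.710529
t=5: π = [0.2000, 0.2400, 0.3200, 0.2400], E[r] = -0.5199, γ^t·E[r] = -0.170369, running G = -1.880898
t=6: π = [0.2000, 0.2400, 0.3200, 0.2400], E[r] = -0.5200, γ^t·E[r] = -0.136322, running G = -2.017220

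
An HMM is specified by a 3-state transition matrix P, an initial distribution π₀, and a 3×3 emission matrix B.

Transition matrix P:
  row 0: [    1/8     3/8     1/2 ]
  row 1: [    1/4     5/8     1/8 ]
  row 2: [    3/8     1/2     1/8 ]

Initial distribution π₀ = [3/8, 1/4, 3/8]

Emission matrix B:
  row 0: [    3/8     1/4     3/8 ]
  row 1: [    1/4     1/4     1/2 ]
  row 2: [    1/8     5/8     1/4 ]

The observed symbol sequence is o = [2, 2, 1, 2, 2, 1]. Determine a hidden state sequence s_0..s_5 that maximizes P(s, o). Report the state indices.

t=0: δ = [1.406e-01, 1.250e-01, 9.375e-02]  (obs o_0=2)
t=1: δ = [1.318e-02, 3.906e-02, 1.758e-02]  ψ = [2, 1, 0]  (obs o_1=2)
t=2: δ = [2.441e-03, 6.104e-03, 4.120e-03]  ψ = [1, 1, 0]  (obs o_2=1)
t=3: δ = [5.794e-04, 1.907e-03, 3.052e-04]  ψ = [2, 1, 0]  (obs o_3=2)
t=4: δ = [1.788e-04, 5.960e-04, 7.242e-05]  ψ = [1, 1, 0]  (obs o_4=2)
t=5: δ = [3.725e-05, 9.313e-05, 5.588e-05]  ψ = [1, 1, 0]  (obs o_5=1)
backtrack: best end state = 1; path = [1, 1, 1, 1, 1, 1]

path = [1, 1, 1, 1, 1, 1]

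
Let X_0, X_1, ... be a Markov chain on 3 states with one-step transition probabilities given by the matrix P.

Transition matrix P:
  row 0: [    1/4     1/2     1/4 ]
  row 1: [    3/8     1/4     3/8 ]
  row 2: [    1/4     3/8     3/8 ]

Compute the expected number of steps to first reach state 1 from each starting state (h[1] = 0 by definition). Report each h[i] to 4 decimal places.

First-step conditioning: h[1] = 0; for i ≠ 1, h[i] = 1 + Σ_k P[i][k]·h[k].
  h[0] = 1 + 1/4·h[0] + 1/4·h[2]
  h[2] = 1 + 1/4·h[0] + 3/8·h[2]
Solving the 2×2 linear system over states ≠ 1 gives exactly h = [28/13, 0, 32/13] (h[1] = 0 is the target).

h = [2.1538, 0.0000, 2.4615]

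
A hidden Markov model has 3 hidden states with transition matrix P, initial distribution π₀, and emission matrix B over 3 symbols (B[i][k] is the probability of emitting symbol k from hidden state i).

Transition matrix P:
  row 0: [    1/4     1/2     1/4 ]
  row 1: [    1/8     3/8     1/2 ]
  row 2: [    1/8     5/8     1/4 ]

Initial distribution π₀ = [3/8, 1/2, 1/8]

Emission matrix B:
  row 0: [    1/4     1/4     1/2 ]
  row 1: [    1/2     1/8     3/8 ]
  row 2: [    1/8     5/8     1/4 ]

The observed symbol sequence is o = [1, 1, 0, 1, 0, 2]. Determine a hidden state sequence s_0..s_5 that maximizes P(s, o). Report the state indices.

path = [1, 2, 1, 2, 1, 1]

t=0: δ = [9.375e-02, 6.250e-02, 7.812e-02]  (obs o_0=1)
t=1: δ = [5.859e-03, 6.104e-03, 1.953e-02]  ψ = [0, 2, 1]  (obs o_1=1)
t=2: δ = [6.104e-04, 6.104e-03, 6.104e-04]  ψ = [2, 2, 2]  (obs o_2=0)
t=3: δ = [1.907e-04, 2.861e-04, 1.907e-03]  ψ = [1, 1, 1]  (obs o_3=1)
t=4: δ = [5.960e-05, 5.960e-04, 5.960e-05]  ψ = [2, 2, 2]  (obs o_4=0)
t=5: δ = [3.725e-05, 8.382e-05, 7.451e-05]  ψ = [1, 1, 1]  (obs o_5=2)
backtrack: best end state = 1; path = [1, 2, 1, 2, 1, 1]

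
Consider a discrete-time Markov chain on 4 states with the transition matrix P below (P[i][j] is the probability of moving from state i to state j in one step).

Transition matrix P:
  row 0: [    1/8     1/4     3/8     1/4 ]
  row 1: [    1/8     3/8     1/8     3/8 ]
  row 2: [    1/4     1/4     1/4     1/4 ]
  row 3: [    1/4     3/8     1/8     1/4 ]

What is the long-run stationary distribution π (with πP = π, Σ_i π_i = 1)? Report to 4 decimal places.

π = [0.1859, 0.3273, 0.1960, 0.2909]

Balance equations π_j = Σ_i π_i·P[i][j]:
  π_0 = 1/8·π_0 + 1/8·π_1 + 1/4·π_2 + 1/4·π_3
  π_1 = 1/4·π_0 + 3/8·π_1 + 1/4·π_2 + 3/8·π_3
  π_2 = 3/8·π_0 + 1/8·π_1 + 1/4·π_2 + 1/8·π_3
  normalize: π_0 + π_1 + π_2 + π_3 = 1
Solving the linear system gives exactly π = [92/495, 18/55, 97/495, 16/55].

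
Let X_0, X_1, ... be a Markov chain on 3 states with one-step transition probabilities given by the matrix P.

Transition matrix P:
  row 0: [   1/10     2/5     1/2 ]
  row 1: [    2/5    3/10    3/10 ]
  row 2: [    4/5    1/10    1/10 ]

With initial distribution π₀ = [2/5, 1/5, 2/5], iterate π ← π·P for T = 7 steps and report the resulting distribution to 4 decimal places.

t=0: π = [0.4000, 0.2000, 0.4000]
t=1: π = [0.4400, 0.2600, 0.3000]
t=2: π = [0.3880, 0.2840, 0.3280]
t=3: π = [0.4148, 0.2732, 0.3120]
t=4: π = [0.4004, 0.2791, 0.3206]
t=5: π = [0.4081, 0.2759, 0.3160]
t=6: π = [0.4039, 0.2776, 0.3184]
t=7: π = [0.4062, 0.2767, 0.3171]

π = [0.4062, 0.2767, 0.3171]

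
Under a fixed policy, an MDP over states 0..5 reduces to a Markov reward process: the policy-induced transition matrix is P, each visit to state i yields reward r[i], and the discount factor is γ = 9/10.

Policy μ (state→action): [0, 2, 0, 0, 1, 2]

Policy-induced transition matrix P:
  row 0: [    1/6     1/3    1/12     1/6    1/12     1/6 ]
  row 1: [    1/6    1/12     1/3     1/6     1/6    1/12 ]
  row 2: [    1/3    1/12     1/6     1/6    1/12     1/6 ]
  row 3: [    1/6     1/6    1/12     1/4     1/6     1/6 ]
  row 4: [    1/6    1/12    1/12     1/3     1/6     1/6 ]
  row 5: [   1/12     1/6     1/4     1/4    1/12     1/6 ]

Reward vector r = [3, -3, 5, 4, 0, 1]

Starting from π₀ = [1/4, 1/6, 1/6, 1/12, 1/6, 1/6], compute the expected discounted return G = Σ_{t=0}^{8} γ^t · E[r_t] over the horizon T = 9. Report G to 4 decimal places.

G = 11.3315

t=0: π = [0.2500, 0.1667, 0.1667, 0.0833, 0.1667, 0.1667], E[r] = 1.5833, γ^t·E[r] = 1.583333, running G = 1.583333
t=1: π = [0.1806, 0.1667, 0.1667, 0.2153, 0.1181, 0.1528], E[r] = 1.8889, γ^t·E[r] = 1.700000, running G = 3.283333
t=2: π = [0.1817, 0.1591, 0.1644, 0.2170, 0.1250, 0.1528], E[r] = 1.9103, γ^t·E[r] = 1.547344, running G = 4.830677
t=3: π = [0.1813, 0.1596, 0.1623, 0.2183, 0.1251, 0.1534], E[r] = 1.9033, γ^t·E[r] = 1.387512, running G = 6.218189
t=4: π = [0.1809, 0.1596, 0.1623, 0.2185, 0.1252, 0.1534], E[r] = 1.9028, γ^t·E[r] = 1.248423, running G = 7.466612
t=5: π = [0.1809, 0.1596, 0.1623, 0.2185, 0.1253, 0.1534], E[r] = 1.9033, γ^t·E[r] = 1.123878, running G = 8.590489
t=6: π = [0.1809, 0.1596, 0.1623, 0.2185, 0.1253, 0.1534], E[r] = 1.9032, γ^t·E[r] = 1.011449, running G = 9.601939
t=7: π = [0.1809, 0.1596, 0.1623, 0.2185, 0.1253, 0.1534], E[r] = 1.9032, γ^t·E[r] = 0.910299, running G = 10.512238
t=8: π = [0.1809, 0.1596, 0.1623, 0.2185, 0.1253, 0.1534], E[r] = 1.9032, γ^t·E[r] = 0.819272, running G = 11.331510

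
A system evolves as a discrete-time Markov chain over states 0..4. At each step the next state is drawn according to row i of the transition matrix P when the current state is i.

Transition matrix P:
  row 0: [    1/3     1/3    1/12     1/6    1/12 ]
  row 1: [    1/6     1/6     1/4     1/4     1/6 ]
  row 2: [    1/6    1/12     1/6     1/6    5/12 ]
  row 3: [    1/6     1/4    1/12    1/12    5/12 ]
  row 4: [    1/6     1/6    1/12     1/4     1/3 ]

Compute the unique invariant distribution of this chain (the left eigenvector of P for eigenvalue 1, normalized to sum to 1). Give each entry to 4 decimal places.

Balance equations π_j = Σ_i π_i·P[i][j]:
  π_0 = 1/3·π_0 + 1/6·π_1 + 1/6·π_2 + 1/6·π_3 + 1/6·π_4
  π_1 = 1/3·π_0 + 1/6·π_1 + 1/12·π_2 + 1/4·π_3 + 1/6·π_4
  π_2 = 1/12·π_0 + 1/4·π_1 + 1/6·π_2 + 1/12·π_3 + 1/12·π_4
  π_3 = 1/6·π_0 + 1/4·π_1 + 1/6·π_2 + 1/12·π_3 + 1/4·π_4
  normalize: π_0 + π_1 + π_2 + π_3 + π_4 = 1
Solving the linear system gives exactly π = [1/5, 1927/9390, 602/4695, 896/4695, 863/3130].

π = [0.2000, 0.2052, 0.1282, 0.1908, 0.2757]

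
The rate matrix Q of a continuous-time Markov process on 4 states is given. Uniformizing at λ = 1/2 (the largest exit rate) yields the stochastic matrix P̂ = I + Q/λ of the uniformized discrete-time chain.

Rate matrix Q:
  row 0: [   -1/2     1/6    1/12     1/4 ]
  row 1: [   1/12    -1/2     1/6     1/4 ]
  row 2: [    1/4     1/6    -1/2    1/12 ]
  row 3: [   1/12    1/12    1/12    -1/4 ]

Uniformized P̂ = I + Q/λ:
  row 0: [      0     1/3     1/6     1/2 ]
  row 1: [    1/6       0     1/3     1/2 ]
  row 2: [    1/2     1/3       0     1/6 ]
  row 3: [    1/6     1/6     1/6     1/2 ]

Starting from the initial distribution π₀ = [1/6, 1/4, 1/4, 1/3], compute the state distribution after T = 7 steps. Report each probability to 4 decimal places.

t=0: π = [0.1667, 0.2500, 0.2500, 0.3333]
t=1: π = [0.2222, 0.1944, 0.1667, 0.4167]
t=2: π = [0.1852, 0.1991, 0.1713, 0.4444]
t=3: π = [0.1929, 0.1929, 0.1713, 0.4429]
t=4: π = [0.1916, 0.1952, 0.1703, 0.4429]
t=5: π = [0.1915, 0.1944, 0.1708, 0.4432]
t=6: π = [0.1917, 0.1946, 0.1706, 0.4431]
t=7: π = [0.1916, 0.1946, 0.1707, 0.4431]

π = [0.1916, 0.1946, 0.1707, 0.4431]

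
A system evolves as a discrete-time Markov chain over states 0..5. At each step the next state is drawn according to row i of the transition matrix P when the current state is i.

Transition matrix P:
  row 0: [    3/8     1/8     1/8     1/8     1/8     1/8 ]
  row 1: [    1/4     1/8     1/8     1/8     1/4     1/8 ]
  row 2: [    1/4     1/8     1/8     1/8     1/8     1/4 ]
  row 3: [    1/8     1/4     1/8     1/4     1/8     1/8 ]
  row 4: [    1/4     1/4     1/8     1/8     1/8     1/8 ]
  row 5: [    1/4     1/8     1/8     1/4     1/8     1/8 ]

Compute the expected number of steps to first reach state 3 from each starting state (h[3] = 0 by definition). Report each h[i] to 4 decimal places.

First-step conditioning: h[3] = 0; for i ≠ 3, h[i] = 1 + Σ_k P[i][k]·h[k].
  h[0] = 1 + 3/8·h[0] + 1/8·h[1] + 1/8·h[2] + 1/8·h[4] + 1/8·h[5]
  h[1] = 1 + 1/4·h[0] + 1/8·h[1] + 1/8·h[2] + 1/4·h[4] + 1/8·h[5]
  h[2] = 1 + 1/4·h[0] + 1/8·h[1] + 1/8·h[2] + 1/8·h[4] + 1/4·h[5]
  h[4] = 1 + 1/4·h[0] + 1/4·h[1] + 1/8·h[2] + 1/8·h[4] + 1/8·h[5]
  h[5] = 1 + 1/4·h[0] + 1/8·h[1] + 1/8·h[2] + 1/8·h[4] + 1/8·h[5]
Solving the 5×5 linear system over states ≠ 3 gives exactly h = [512/73, 512/73, 504/73, 0, 512/73, 448/73] (h[3] = 0 is the target).

h = [7.0137, 7.0137, 6.9041, 0.0000, 7.0137, 6.1370]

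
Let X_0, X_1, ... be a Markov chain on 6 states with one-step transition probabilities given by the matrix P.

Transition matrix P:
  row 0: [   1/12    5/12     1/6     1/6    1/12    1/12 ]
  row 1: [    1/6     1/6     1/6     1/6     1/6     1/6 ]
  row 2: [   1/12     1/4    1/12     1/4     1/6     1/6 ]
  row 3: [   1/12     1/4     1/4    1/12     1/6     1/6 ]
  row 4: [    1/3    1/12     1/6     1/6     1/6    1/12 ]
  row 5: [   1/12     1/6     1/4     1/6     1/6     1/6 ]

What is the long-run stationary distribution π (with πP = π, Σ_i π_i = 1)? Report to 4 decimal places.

Balance equations π_j = Σ_i π_i·P[i][j]:
  π_0 = 1/12·π_0 + 1/6·π_1 + 1/12·π_2 + 1/12·π_3 + 1/3·π_4 + 1/12·π_5
  π_1 = 5/12·π_0 + 1/6·π_1 + 1/4·π_2 + 1/4·π_3 + 1/12·π_4 + 1/6·π_5
  π_2 = 1/6·π_0 + 1/6·π_1 + 1/12·π_2 + 1/4·π_3 + 1/6·π_4 + 1/4·π_5
  π_3 = 1/6·π_0 + 1/6·π_1 + 1/4·π_2 + 1/12·π_3 + 1/6·π_4 + 1/6·π_5
  π_4 = 1/12·π_0 + 1/6·π_1 + 1/6·π_2 + 1/6·π_3 + 1/6·π_4 + 1/6·π_5
  normalize: π_0 + π_1 + π_2 + π_3 + π_4 + π_5 = 1
Solving the linear system gives exactly π = [3170/22609, 4919/22609, 28117/158263, 26511/158263, 3504/22609, 3212/22609].

π = [0.1402, 0.2176, 0.1777, 0.1675, 0.1550, 0.1421]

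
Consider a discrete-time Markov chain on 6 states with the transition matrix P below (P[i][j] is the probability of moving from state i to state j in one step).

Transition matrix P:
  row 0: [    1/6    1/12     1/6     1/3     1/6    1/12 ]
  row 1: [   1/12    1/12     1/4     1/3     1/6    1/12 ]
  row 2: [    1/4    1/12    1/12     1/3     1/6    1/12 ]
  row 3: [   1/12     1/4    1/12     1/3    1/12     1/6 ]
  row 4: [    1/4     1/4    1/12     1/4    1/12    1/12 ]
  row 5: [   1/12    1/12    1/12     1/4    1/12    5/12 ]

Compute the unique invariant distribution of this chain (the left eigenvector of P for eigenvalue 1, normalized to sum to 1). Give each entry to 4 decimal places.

π = [0.1341, 0.1546, 0.1203, 0.3099, 0.1174, 0.1637]

Balance equations π_j = Σ_i π_i·P[i][j]:
  π_0 = 1/6·π_0 + 1/12·π_1 + 1/4·π_2 + 1/12·π_3 + 1/4·π_4 + 1/12·π_5
  π_1 = 1/12·π_0 + 1/12·π_1 + 1/12·π_2 + 1/4·π_3 + 1/4·π_4 + 1/12·π_5
  π_2 = 1/6·π_0 + 1/4·π_1 + 1/12·π_2 + 1/12·π_3 + 1/12·π_4 + 1/12·π_5
  π_3 = 1/3·π_0 + 1/3·π_1 + 1/3·π_2 + 1/3·π_3 + 1/4·π_4 + 1/4·π_5
  π_4 = 1/6·π_0 + 1/6·π_1 + 1/6·π_2 + 1/12·π_3 + 1/12·π_4 + 1/12·π_5
  normalize: π_0 + π_1 + π_2 + π_3 + π_4 + π_5 = 1
Solving the linear system gives exactly π = [2183/16276, 387/2504, 3915/32552, 97/313, 147/1252, 205/1252].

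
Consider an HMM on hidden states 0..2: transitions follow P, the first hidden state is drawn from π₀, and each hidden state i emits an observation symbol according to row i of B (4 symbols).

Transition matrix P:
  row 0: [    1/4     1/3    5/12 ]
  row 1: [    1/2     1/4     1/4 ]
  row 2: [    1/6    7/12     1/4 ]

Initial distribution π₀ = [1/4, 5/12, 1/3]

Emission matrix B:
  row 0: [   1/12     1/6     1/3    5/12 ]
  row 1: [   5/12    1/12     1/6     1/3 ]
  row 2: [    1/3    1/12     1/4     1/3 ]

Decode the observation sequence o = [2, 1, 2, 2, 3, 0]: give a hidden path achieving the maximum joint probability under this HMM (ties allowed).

path = [2, 1, 0, 0, 2, 1]

t=0: δ = [8.333e-02, 6.944e-02, 8.333e-02]  (obs o_0=2)
t=1: δ = [5.787e-03, 4.051e-03, 2.894e-03]  ψ = [1, 2, 0]  (obs o_1=1)
t=2: δ = [6.752e-04, 3.215e-04, 6.028e-04]  ψ = [1, 0, 0]  (obs o_2=2)
t=3: δ = [5.626e-05, 5.861e-05, 7.033e-05]  ψ = [0, 2, 0]  (obs o_3=2)
t=4: δ = [1.221e-05, 1.368e-05, 7.814e-06]  ψ = [1, 2, 0]  (obs o_4=3)
t=5: δ = [5.698e-07, 1.899e-06, 1.696e-06]  ψ = [1, 2, 0]  (obs o_5=0)
backtrack: best end state = 1; path = [2, 1, 0, 0, 2, 1]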